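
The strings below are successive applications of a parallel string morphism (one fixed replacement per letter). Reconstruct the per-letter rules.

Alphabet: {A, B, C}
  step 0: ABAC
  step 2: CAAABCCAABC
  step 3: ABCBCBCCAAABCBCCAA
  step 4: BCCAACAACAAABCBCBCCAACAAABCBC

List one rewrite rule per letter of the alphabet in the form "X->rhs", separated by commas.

  step 3 ⇒ step 4: ABCBCBCCAAABCBCCAA ⇒ BC·CA·A·CA·A·CA·A·A·BC·BC·BC·CA·A·CA·A·A·BC·BC
    A ↦ BC
    B ↦ CA
    C ↦ A

A->BC, B->CA, C->A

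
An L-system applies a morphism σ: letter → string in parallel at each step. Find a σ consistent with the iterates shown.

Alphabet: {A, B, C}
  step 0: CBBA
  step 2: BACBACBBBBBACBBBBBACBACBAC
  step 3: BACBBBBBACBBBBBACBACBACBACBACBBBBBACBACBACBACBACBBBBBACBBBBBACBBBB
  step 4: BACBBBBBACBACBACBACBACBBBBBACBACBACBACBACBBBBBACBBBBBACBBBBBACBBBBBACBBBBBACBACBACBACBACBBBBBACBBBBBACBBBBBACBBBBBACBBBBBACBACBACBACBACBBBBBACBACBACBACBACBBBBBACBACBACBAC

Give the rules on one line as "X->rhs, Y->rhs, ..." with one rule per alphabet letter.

  step 3 ⇒ step 4: BACBBBBBACBBBBBACBACBACBACBACBBBBBACBACBACBACBACBBBBBACBBBBBACBBBB ⇒ BAC·BBB·B·BAC·BAC·BAC·BAC·BAC·BBB·B·BAC·BAC·BAC·BAC·BAC·BBB·B·BAC·BBB·B·BAC·BBB·B·BAC·BBB·B·BAC·BBB·B·BAC·BAC·BAC·BAC·BAC·BBB·B·BAC·BBB·B·BAC·BBB·B·BAC·BBB·B·BAC·BBB·B·BAC·BAC·BAC·BAC·BAC·BBB·B·BAC·BAC·BAC·BAC·BAC·BBB·B·BAC·BAC·BAC·BAC
    A ↦ BBB
    B ↦ BAC
    C ↦ B

A->BBB, B->BAC, C->B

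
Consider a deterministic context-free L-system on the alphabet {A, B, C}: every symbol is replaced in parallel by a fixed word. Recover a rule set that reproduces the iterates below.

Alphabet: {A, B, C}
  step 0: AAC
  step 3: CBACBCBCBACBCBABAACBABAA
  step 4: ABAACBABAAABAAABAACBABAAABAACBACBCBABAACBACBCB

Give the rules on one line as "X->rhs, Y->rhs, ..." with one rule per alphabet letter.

  step 3 ⇒ step 4: CBACBCBCBACBCBABAACBABAA ⇒ ABA·A·CB·ABA·A·ABA·A·ABA·A·CB·ABA·A·ABA·A·CB·A·CB·CB·ABA·A·CB·A·CB·CB
    A ↦ CB
    B ↦ A
    C ↦ ABA

A->CB, B->A, C->ABA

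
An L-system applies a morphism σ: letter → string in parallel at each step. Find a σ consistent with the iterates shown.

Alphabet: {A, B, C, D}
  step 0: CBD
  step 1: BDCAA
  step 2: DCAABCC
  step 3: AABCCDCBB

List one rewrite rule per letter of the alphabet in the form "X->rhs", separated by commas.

A->C, B->DC, C->B, D->AA

  step 2 ⇒ step 3: DCAABCC ⇒ AA·B·C·C·DC·B·B
    A ↦ C
    B ↦ DC
    C ↦ B
    D ↦ AA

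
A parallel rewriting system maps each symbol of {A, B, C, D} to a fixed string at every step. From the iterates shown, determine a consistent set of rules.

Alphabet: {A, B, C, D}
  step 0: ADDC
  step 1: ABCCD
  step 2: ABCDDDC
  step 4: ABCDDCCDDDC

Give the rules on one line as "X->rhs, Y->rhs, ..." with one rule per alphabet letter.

A->AB, B->CD, C->D, D->C

  step 1 ⇒ step 2: ABCCD ⇒ AB·CD·D·D·C
    A ↦ AB
    B ↦ CD
    C ↦ D
    D ↦ C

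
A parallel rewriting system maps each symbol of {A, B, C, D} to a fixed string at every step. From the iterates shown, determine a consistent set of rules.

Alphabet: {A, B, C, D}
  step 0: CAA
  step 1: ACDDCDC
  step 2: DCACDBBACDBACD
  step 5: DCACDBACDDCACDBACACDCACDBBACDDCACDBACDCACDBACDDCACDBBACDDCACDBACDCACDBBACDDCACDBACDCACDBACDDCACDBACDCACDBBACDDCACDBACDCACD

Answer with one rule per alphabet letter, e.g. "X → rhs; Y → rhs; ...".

  step 1 ⇒ step 2: ACDDCDC ⇒ DC·ACD·B·B·ACD·B·ACD
    A ↦ DC
    C ↦ ACD
    D ↦ B
    B ↦ AC  (constrained at step 2)

A->DC, B->AC, C->ACD, D->B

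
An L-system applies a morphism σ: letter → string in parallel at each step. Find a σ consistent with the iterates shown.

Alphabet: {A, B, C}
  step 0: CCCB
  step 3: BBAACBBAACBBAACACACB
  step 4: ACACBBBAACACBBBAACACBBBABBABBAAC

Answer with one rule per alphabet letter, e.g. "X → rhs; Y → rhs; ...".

A->B, B->AC, C->BA

  step 3 ⇒ step 4: BBAACBBAACBBAACACACB ⇒ AC·AC·B·B·BA·AC·AC·B·B·BA·AC·AC·B·B·BA·B·BA·B·BA·AC
    A ↦ B
    B ↦ AC
    C ↦ BA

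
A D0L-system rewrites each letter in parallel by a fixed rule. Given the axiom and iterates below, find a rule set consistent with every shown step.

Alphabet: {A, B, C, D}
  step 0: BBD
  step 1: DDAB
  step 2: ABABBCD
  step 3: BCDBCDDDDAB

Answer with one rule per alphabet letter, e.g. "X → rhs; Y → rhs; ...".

  step 2 ⇒ step 3: ABABBCD ⇒ BC·D·BC·D·D·DD·AB
    A ↦ BC
    B ↦ D
    C ↦ DD
    D ↦ AB

A->BC, B->D, C->DD, D->AB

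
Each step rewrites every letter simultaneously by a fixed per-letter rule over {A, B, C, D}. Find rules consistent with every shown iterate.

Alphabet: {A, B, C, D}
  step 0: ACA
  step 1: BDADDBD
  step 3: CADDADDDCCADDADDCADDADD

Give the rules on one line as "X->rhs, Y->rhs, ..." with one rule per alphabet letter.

A->BD, B->DC, C->ADD, D->C

  step 0 ⇒ step 1: ACA ⇒ BD·ADD·BD
    A ↦ BD
    C ↦ ADD
    B ↦ DC  (constrained at step 1)
    D ↦ C  (constrained at step 1)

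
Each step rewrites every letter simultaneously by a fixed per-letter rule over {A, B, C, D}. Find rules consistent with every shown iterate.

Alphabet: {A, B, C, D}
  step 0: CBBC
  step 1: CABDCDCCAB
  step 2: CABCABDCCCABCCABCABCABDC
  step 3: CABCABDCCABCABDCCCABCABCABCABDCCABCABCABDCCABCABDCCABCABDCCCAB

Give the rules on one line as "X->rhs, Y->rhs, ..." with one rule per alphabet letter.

  step 2 ⇒ step 3: CABCABDCCCABCCABCABCABDC ⇒ CAB·CAB·DC·CAB·CAB·DC·C·CAB·CAB·CAB·CAB·DC·CAB·CAB·CAB·DC·CAB·CAB·DC·CAB·CAB·DC·C·CAB
    A ↦ CAB
    B ↦ DC
    C ↦ CAB
    D ↦ C

A->CAB, B->DC, C->CAB, D->C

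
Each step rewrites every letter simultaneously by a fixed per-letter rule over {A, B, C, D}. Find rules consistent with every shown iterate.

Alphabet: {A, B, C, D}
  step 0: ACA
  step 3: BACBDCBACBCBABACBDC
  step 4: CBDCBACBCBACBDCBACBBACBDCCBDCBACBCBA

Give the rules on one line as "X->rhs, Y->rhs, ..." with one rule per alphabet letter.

  step 3 ⇒ step 4: BACBDCBACBCBABACBDC ⇒ CB·DC·BA·CB·C·BA·CB·DC·BA·CB·BA·CB·DC·CB·DC·BA·CB·C·BA
    A ↦ DC
    B ↦ CB
    C ↦ BA
    D ↦ C

A->DC, B->CB, C->BA, D->C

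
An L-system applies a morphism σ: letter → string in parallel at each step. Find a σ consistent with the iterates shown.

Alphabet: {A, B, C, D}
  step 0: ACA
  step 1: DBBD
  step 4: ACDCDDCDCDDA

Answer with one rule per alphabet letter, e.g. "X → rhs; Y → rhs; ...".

A->D, B->CD, C->BB, D->A

  step 0 ⇒ step 1: ACA ⇒ D·BB·D
    A ↦ D
    C ↦ BB
    B ↦ CD  (constrained at step 1)
    D ↦ A  (constrained at step 1)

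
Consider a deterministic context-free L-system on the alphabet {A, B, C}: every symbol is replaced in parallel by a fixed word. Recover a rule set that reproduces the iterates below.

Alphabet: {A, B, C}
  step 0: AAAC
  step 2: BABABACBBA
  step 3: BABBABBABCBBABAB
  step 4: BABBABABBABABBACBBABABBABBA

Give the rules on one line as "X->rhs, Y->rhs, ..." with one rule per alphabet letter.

  step 3 ⇒ step 4: BABBABBABCBBABAB ⇒ BA·B·BA·BA·B·BA·BA·B·BA·CB·BA·BA·B·BA·B·BA
    A ↦ B
    B ↦ BA
    C ↦ CB

A->B, B->BA, C->CB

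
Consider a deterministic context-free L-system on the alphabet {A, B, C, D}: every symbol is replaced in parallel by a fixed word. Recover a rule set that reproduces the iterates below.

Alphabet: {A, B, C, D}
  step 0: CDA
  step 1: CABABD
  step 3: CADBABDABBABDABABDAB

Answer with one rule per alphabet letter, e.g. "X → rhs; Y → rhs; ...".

A->D, B->AB, C->CA, D->BAB

  step 0 ⇒ step 1: CDA ⇒ CA·BAB·D
    A ↦ D
    C ↦ CA
    D ↦ BAB
    B ↦ AB  (constrained at step 1)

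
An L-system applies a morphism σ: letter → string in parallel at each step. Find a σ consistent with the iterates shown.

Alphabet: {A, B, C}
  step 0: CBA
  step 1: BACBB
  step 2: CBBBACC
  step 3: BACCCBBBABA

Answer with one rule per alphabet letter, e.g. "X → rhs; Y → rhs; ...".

A->BB, B->C, C->BA

  step 2 ⇒ step 3: CBBBACC ⇒ BA·C·C·C·BB·BA·BA
    A ↦ BB
    B ↦ C
    C ↦ BA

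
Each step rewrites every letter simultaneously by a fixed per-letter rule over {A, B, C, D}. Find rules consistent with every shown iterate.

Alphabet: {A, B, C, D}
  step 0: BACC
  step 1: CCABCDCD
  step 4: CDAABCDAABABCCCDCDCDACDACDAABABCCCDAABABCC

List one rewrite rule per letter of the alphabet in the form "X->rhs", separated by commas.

  step 0 ⇒ step 1: BACC ⇒ CC·AB·CD·CD
    A ↦ AB
    B ↦ CC
    C ↦ CD
    D ↦ A  (constrained at step 1)

A->AB, B->CC, C->CD, D->A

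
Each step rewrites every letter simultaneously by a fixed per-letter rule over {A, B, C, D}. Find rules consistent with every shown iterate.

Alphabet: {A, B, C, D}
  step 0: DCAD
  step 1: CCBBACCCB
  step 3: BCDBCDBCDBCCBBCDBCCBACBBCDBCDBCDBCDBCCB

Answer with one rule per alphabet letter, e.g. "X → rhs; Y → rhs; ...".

  step 0 ⇒ step 1: DCAD ⇒ CCB·B·AC·CCB
    A ↦ AC
    C ↦ B
    D ↦ CCB
    B ↦ BCD  (constrained at step 1)

A->AC, B->BCD, C->B, D->CCB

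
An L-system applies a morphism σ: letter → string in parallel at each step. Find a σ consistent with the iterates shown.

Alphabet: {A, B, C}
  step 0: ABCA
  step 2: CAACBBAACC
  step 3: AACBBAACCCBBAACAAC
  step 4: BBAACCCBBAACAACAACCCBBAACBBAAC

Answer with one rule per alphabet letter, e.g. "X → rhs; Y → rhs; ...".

  step 3 ⇒ step 4: AACBBAACCCBBAACAAC ⇒ B·B·AAC·C·C·B·B·AAC·AAC·AAC·C·C·B·B·AAC·B·B·AAC
    A ↦ B
    B ↦ C
    C ↦ AAC

A->B, B->C, C->AAC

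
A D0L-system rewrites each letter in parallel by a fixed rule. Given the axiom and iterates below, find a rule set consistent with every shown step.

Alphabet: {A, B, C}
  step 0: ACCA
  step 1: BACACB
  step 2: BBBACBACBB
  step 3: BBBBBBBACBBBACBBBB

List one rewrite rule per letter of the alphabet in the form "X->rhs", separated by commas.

A->B, B->BB, C->AC

  step 2 ⇒ step 3: BBBACBACBB ⇒ BB·BB·BB·B·AC·BB·B·AC·BB·BB
    A ↦ B
    B ↦ BB
    C ↦ AC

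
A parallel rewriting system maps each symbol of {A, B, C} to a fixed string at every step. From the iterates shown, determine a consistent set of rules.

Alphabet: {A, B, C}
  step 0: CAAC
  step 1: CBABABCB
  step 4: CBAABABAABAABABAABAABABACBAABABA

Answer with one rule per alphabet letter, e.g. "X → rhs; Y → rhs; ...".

A->AB, B->A, C->CB

  step 0 ⇒ step 1: CAAC ⇒ CB·AB·AB·CB
    A ↦ AB
    C ↦ CB
    B ↦ A  (constrained at step 1)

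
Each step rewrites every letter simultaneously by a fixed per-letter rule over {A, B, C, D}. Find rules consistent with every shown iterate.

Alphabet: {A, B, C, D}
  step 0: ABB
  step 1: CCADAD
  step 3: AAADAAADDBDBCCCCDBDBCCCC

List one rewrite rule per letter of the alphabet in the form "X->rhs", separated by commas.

  step 0 ⇒ step 1: ABB ⇒ CC·AD·AD
    A ↦ CC
    B ↦ AD
    C ↦ DB  (constrained at step 1)
    D ↦ AA  (constrained at step 1)

A->CC, B->AD, C->DB, D->AA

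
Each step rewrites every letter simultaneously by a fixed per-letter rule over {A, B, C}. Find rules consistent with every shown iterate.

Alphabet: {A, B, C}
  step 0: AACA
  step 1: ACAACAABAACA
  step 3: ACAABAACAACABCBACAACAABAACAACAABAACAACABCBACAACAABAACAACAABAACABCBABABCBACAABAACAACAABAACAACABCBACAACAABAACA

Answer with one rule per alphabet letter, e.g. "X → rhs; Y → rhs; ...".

A->ACA, B->BCB, C->ABA

  step 0 ⇒ step 1: AACA ⇒ ACA·ACA·ABA·ACA
    A ↦ ACA
    C ↦ ABA
    B ↦ BCB  (constrained at step 1)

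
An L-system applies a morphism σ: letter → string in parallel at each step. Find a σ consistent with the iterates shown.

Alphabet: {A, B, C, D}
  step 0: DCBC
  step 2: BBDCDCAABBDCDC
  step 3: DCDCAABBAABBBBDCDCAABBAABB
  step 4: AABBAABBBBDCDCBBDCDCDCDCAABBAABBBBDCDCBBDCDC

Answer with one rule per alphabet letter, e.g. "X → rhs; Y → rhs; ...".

  step 3 ⇒ step 4: DCDCAABBAABBBBDCDCAABBAABB ⇒ AA·BB·AA·BB·B·B·DC·DC·B·B·DC·DC·DC·DC·AA·BB·AA·BB·B·B·DC·DC·B·B·DC·DC
    A ↦ B
    B ↦ DC
    C ↦ BB
    D ↦ AA

A->B, B->DC, C->BB, D->AA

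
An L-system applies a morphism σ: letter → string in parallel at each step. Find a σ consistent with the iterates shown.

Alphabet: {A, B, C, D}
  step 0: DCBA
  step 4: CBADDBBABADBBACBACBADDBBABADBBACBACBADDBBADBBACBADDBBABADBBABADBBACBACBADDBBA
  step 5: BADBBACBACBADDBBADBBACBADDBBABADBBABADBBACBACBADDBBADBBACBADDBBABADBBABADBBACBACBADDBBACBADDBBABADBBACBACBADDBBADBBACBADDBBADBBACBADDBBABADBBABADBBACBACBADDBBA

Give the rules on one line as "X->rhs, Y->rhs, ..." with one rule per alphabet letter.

  step 4 ⇒ step 5: CBADDBBABADBBACBACBADDBBABADBBACBACBADDBBADBBACBADDBBABADBBABADBBACBACBADDBBA ⇒ BA·D·BBA·CBA·CBA·D·D·BBA·D·BBA·CBA·D·D·BBA·BA·D·BBA·BA·D·BBA·CBA·CBA·D·D·BBA·D·BBA·CBA·D·D·BBA·BA·D·BBA·BA·D·BBA·CBA·CBA·D·D·BBA·CBA·D·D·BBA·BA·D·BBA·CBA·CBA·D·D·BBA·D·BBA·CBA·D·D·BBA·D·BBA·CBA·D·D·BBA·BA·D·BBA·BA·D·BBA·CBA·CBA·D·D·BBA
    A ↦ BBA
    B ↦ D
    C ↦ BA
    D ↦ CBA

A->BBA, B->D, C->BA, D->CBA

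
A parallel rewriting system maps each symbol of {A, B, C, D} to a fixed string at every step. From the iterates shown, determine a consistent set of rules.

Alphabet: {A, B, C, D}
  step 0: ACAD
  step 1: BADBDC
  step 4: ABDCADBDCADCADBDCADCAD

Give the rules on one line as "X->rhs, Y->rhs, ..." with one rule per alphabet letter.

A->B, B->A, C->AD, D->DC

  step 0 ⇒ step 1: ACAD ⇒ B·AD·B·DC
    A ↦ B
    C ↦ AD
    D ↦ DC
    B ↦ A  (constrained at step 1)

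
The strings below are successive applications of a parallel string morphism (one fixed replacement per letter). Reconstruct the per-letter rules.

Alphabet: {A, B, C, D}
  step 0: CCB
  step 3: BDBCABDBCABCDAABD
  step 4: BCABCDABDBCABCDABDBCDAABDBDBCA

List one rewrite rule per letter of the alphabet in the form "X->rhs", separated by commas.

A->BD, B->BC, C->DA, D->A

  step 3 ⇒ step 4: BDBCABDBCABCDAABD ⇒ BC·A·BC·DA·BD·BC·A·BC·DA·BD·BC·DA·A·BD·BD·BC·A
    A ↦ BD
    B ↦ BC
    C ↦ DA
    D ↦ A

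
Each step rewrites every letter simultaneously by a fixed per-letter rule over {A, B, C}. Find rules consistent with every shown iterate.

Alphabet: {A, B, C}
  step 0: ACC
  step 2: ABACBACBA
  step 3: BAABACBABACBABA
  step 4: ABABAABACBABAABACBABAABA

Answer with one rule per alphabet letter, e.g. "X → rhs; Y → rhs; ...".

A->BA, B->A, C->CB

  step 3 ⇒ step 4: BAABACBABACBABA ⇒ A·BA·BA·A·BA·CB·A·BA·A·BA·CB·A·BA·A·BA
    A ↦ BA
    B ↦ A
    C ↦ CB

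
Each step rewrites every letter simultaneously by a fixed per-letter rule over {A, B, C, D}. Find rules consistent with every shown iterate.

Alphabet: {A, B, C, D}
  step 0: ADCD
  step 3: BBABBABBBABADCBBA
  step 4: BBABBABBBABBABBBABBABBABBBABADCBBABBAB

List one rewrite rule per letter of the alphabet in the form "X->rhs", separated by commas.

A->B, B->BBA, C->DC, D->A

  step 3 ⇒ step 4: BBABBABBBABADCBBA ⇒ BBA·BBA·B·BBA·BBA·B·BBA·BBA·BBA·B·BBA·B·A·DC·BBA·BBA·B
    A ↦ B
    B ↦ BBA
    C ↦ DC
    D ↦ A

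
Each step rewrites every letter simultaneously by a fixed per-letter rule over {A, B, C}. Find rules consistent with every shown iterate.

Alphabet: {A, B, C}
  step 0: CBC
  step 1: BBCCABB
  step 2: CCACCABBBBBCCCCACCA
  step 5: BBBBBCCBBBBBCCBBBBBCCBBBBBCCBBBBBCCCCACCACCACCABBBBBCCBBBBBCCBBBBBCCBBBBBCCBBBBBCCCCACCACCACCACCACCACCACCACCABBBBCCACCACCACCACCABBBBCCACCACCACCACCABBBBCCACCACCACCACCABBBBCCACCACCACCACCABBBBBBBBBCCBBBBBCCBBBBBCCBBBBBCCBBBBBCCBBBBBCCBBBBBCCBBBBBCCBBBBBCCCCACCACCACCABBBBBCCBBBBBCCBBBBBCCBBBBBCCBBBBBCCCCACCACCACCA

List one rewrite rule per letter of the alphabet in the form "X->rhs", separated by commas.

  step 1 ⇒ step 2: BBCCABB ⇒ CCA·CCA·BB·BB·BCC·CCA·CCA
    A ↦ BCC
    B ↦ CCA
    C ↦ BB

A->BCC, B->CCA, C->BB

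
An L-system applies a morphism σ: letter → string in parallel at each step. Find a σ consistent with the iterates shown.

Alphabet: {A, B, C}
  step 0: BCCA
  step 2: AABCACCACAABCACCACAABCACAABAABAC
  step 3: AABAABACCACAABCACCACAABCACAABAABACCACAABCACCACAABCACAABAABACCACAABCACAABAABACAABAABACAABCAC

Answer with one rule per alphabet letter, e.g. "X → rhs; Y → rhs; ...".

A->AAB, B->AC, C->CAC

  step 2 ⇒ step 3: AABCACCACAABCACCACAABCACAABAABAC ⇒ AAB·AAB·AC·CAC·AAB·CAC·CAC·AAB·CAC·AAB·AAB·AC·CAC·AAB·CAC·CAC·AAB·CAC·AAB·AAB·AC·CAC·AAB·CAC·AAB·AAB·AC·AAB·AAB·AC·AAB·CAC
    A ↦ AAB
    B ↦ AC
    C ↦ CAC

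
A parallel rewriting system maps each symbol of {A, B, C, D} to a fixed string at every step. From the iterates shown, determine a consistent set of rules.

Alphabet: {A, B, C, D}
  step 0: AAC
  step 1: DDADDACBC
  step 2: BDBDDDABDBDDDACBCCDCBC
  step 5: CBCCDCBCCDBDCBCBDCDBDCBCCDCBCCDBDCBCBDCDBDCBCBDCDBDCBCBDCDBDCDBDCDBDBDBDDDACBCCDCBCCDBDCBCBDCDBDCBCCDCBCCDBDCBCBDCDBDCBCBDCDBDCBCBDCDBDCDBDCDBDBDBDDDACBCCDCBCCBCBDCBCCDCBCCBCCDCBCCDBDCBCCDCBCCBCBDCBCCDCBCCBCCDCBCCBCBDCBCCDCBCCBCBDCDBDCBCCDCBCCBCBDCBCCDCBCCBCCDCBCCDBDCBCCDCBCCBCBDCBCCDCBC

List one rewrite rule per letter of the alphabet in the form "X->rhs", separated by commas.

A->DDA, B->CD, C->CBC, D->BD

  step 1 ⇒ step 2: DDADDACBC ⇒ BD·BD·DDA·BD·BD·DDA·CBC·CD·CBC
    A ↦ DDA
    B ↦ CD
    C ↦ CBC
    D ↦ BD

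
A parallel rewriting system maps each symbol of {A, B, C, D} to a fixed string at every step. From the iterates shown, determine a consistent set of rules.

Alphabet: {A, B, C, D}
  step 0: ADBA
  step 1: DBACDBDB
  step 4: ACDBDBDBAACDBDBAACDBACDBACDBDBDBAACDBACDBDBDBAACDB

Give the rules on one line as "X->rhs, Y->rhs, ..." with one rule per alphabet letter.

A->DB, B->DB, C->A, D->AC

  step 0 ⇒ step 1: ADBA ⇒ DB·AC·DB·DB
    A ↦ DB
    B ↦ DB
    D ↦ AC
    C ↦ A  (constrained at step 1)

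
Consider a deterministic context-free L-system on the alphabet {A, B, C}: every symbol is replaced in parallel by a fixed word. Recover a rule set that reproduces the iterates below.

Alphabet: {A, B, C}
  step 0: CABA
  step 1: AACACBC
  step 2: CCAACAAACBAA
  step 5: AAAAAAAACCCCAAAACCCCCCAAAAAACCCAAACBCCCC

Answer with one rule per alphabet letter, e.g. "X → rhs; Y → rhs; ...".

A->C, B->ACB, C->AA

  step 1 ⇒ step 2: AACACBC ⇒ C·C·AA·C·AA·ACB·AA
    A ↦ C
    B ↦ ACB
    C ↦ AA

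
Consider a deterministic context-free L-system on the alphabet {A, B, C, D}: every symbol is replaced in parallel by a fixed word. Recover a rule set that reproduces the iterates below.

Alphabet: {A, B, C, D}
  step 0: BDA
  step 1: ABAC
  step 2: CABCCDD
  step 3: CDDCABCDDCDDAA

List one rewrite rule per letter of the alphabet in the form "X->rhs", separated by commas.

A->C, B->AB, C->CDD, D->A

  step 2 ⇒ step 3: CABCCDD ⇒ CDD·C·AB·CDD·CDD·A·A
    A ↦ C
    B ↦ AB
    C ↦ CDD
    D ↦ A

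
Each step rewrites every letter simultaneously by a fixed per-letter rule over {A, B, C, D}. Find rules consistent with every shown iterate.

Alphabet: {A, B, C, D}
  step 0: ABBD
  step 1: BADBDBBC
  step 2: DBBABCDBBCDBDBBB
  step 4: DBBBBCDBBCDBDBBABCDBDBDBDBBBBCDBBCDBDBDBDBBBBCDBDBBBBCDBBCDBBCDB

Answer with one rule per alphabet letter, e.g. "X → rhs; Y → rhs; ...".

A->BA, B->DB, C->BB, D->BC

  step 1 ⇒ step 2: BADBDBBC ⇒ DB·BA·BC·DB·BC·DB·DB·BB
    A ↦ BA
    B ↦ DB
    C ↦ BB
    D ↦ BC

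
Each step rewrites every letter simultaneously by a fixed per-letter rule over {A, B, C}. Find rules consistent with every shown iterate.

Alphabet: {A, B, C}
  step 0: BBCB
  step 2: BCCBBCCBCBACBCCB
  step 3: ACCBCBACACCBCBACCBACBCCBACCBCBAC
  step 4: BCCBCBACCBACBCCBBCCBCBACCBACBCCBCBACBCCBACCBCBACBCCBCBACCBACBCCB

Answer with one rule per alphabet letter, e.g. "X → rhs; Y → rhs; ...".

A->BC, B->AC, C->CB

  step 3 ⇒ step 4: ACCBCBACACCBCBACCBACBCCBACCBCBAC ⇒ BC·CB·CB·AC·CB·AC·BC·CB·BC·CB·CB·AC·CB·AC·BC·CB·CB·AC·BC·CB·AC·CB·CB·AC·BC·CB·CB·AC·CB·AC·BC·CB
    A ↦ BC
    B ↦ AC
    C ↦ CB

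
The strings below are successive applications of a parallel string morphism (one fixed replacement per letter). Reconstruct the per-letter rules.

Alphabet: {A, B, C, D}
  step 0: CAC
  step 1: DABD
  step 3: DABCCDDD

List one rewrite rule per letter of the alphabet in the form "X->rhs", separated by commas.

  step 0 ⇒ step 1: CAC ⇒ D·AB·D
    A ↦ AB
    C ↦ D
    B ↦ CC  (constrained at step 1)
    D ↦ C  (constrained at step 1)

A->AB, B->CC, C->D, D->C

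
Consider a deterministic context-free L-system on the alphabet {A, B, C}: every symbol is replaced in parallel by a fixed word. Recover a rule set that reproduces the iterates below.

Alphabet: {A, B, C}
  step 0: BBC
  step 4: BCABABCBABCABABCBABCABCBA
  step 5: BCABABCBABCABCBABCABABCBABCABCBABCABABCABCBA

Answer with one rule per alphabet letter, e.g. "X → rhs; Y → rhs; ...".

  step 4 ⇒ step 5: BCABABCBABCABABCBABCABCBA ⇒ BC·A·BA·BC·BA·BC·A·BC·BA·BC·A·BA·BC·BA·BC·A·BC·BA·BC·A·BA·BC·A·BC·BA
    A ↦ BA
    B ↦ BC
    C ↦ A

A->BA, B->BC, C->A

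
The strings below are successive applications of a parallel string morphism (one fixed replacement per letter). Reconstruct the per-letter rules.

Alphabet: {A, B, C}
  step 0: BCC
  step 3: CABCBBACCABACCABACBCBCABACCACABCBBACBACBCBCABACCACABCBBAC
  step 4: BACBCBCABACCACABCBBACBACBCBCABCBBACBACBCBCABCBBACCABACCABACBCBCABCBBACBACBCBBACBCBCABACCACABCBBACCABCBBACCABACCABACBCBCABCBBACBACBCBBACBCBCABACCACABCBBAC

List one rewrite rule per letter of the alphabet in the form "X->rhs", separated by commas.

  step 3 ⇒ step 4: CABCBBACCABACCABACBCBCABACCACABCBBACBACBCBCABACCACABCBBAC ⇒ BAC·BCB·CA·BAC·CA·CA·BCB·BAC·BAC·BCB·CA·BCB·BAC·BAC·BCB·CA·BCB·BAC·CA·BAC·CA·BAC·BCB·CA·BCB·BAC·BAC·BCB·BAC·BCB·CA·BAC·CA·CA·BCB·BAC·CA·BCB·BAC·CA·BAC·CA·BAC·BCB·CA·BCB·BAC·BAC·BCB·BAC·BCB·CA·BAC·CA·CA·BCB·BAC
    A ↦ BCB
    B ↦ CA
    C ↦ BAC

A->BCB, B->CA, C->BAC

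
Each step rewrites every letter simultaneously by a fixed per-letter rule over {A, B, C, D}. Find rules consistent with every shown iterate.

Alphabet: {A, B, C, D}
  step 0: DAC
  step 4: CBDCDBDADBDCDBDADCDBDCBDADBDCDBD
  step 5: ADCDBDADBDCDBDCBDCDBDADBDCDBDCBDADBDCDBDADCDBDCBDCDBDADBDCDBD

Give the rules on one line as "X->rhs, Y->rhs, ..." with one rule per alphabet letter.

  step 4 ⇒ step 5: CBDCDBDADBDCDBDADCDBDCBDADBDCDBD ⇒ AD·CD·BD·AD·BD·CD·BD·C·BD·CD·BD·AD·BD·CD·BD·C·BD·AD·BD·CD·BD·AD·CD·BD·C·BD·CD·BD·AD·BD·CD·BD
    A ↦ C
    B ↦ CD
    C ↦ AD
    D ↦ BD

A->C, B->CD, C->AD, D->BD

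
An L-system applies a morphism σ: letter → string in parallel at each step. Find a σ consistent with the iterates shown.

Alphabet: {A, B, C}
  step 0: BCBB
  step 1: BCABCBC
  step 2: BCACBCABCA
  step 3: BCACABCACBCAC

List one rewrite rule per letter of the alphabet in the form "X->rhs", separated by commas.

  step 2 ⇒ step 3: BCACBCABCA ⇒ BC·A·C·A·BC·A·C·BC·A·C
    A ↦ C
    B ↦ BC
    C ↦ A

A->C, B->BC, C->A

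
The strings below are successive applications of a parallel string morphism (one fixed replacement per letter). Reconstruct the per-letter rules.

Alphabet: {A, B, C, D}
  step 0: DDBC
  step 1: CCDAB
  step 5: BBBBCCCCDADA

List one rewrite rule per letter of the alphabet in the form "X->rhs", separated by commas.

A->C, B->DA, C->B, D->C

  step 0 ⇒ step 1: DDBC ⇒ C·C·DA·B
    B ↦ DA
    C ↦ B
    D ↦ C
    A ↦ C  (constrained at step 1)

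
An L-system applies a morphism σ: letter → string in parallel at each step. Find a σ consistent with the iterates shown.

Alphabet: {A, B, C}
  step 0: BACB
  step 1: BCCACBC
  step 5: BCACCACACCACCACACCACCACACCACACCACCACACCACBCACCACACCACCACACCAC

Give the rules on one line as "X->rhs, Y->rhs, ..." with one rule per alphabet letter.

A->C, B->BC, C->AC

  step 0 ⇒ step 1: BACB ⇒ BC·C·AC·BC
    A ↦ C
    B ↦ BC
    C ↦ AC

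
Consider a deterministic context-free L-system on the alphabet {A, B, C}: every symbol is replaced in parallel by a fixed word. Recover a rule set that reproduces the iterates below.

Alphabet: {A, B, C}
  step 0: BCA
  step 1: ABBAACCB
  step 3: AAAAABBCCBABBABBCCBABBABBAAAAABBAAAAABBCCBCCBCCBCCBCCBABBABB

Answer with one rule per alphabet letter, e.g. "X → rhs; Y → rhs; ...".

  step 0 ⇒ step 1: BCA ⇒ ABB·AA·CCB
    A ↦ CCB
    B ↦ ABB
    C ↦ AA

A->CCB, B->ABB, C->AA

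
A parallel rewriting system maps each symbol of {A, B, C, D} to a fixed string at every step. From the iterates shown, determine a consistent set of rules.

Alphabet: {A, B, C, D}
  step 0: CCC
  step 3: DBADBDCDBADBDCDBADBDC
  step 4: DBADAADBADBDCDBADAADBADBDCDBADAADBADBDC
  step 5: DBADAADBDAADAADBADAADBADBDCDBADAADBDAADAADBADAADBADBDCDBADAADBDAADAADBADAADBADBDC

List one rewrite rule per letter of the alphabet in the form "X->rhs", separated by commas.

  step 4 ⇒ step 5: DBADAADBADBDCDBADAADBADBDCDBADAADBADBDC ⇒ DB·A·DAA·DB·DAA·DAA·DB·A·DAA·DB·A·DB·DC·DB·A·DAA·DB·DAA·DAA·DB·A·DAA·DB·A·DB·DC·DB·A·DAA·DB·DAA·DAA·DB·A·DAA·DB·A·DB·DC
    A ↦ DAA
    B ↦ A
    C ↦ DC
    D ↦ DB

A->DAA, B->A, C->DC, D->DB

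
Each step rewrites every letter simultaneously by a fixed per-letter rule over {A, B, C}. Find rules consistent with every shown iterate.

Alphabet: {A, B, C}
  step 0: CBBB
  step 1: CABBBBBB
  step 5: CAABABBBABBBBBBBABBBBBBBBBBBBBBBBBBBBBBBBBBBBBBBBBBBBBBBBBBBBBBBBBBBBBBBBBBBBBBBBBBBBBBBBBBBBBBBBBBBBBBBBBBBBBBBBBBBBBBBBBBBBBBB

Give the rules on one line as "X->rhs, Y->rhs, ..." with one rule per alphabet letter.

  step 0 ⇒ step 1: CBBB ⇒ CA·BB·BB·BB
    B ↦ BB
    C ↦ CA
    A ↦ AB  (constrained at step 1)

A->AB, B->BB, C->CA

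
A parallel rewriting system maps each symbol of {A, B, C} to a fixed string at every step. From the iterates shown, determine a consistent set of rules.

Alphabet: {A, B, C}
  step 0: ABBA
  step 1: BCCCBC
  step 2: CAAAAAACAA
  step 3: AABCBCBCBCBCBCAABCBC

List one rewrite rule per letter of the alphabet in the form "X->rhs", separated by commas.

  step 2 ⇒ step 3: CAAAAAACAA ⇒ AA·BC·BC·BC·BC·BC·BC·AA·BC·BC
    A ↦ BC
    C ↦ AA
  step 0 ⇒ step 1: ABBA ⇒ BC·C·C·BC
    B ↦ C

A->BC, B->C, C->AA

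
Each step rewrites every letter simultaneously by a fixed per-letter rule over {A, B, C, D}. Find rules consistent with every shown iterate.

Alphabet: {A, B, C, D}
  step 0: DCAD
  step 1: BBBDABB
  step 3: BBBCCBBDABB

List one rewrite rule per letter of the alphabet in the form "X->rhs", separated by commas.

A->DA, B->C, C->B, D->BB

  step 0 ⇒ step 1: DCAD ⇒ BB·B·DA·BB
    A ↦ DA
    C ↦ B
    D ↦ BB
    B ↦ C  (constrained at step 1)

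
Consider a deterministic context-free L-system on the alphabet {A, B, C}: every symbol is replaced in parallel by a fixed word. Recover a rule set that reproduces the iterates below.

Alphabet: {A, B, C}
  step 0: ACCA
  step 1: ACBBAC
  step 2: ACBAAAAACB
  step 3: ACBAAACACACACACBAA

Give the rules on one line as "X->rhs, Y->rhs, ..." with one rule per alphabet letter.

A->AC, B->AA, C->B

  step 2 ⇒ step 3: ACBAAAAACB ⇒ AC·B·AA·AC·AC·AC·AC·AC·B·AA
    A ↦ AC
    B ↦ AA
    C ↦ B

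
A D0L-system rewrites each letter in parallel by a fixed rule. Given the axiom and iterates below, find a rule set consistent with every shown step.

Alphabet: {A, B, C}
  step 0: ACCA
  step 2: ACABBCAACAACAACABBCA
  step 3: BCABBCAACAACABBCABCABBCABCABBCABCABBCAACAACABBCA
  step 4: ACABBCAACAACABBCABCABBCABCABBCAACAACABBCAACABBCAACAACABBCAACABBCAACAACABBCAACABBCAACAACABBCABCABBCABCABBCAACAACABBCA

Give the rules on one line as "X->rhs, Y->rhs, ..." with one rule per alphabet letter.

A->BCA, B->ACA, C->B

  step 3 ⇒ step 4: BCABBCAACAACABBCABCABBCABCABBCABCABBCAACAACABBCA ⇒ ACA·B·BCA·ACA·ACA·B·BCA·BCA·B·BCA·BCA·B·BCA·ACA·ACA·B·BCA·ACA·B·BCA·ACA·ACA·B·BCA·ACA·B·BCA·ACA·ACA·B·BCA·ACA·B·BCA·ACA·ACA·B·BCA·BCA·B·BCA·BCA·B·BCA·ACA·ACA·B·BCA
    A ↦ BCA
    B ↦ ACA
    C ↦ B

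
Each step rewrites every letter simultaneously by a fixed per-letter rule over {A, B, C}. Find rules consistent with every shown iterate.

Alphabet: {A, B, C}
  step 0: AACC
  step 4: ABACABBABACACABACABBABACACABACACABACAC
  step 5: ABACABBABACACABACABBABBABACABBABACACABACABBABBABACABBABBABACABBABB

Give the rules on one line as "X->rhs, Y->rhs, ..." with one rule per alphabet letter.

A->AB, B->AC, C->B

  step 4 ⇒ step 5: ABACABBABACACABACABBABACACABACACABACAC ⇒ AB·AC·AB·B·AB·AC·AC·AB·AC·AB·B·AB·B·AB·AC·AB·B·AB·AC·AC·AB·AC·AB·B·AB·B·AB·AC·AB·B·AB·B·AB·AC·AB·B·AB·B
    A ↦ AB
    B ↦ AC
    C ↦ B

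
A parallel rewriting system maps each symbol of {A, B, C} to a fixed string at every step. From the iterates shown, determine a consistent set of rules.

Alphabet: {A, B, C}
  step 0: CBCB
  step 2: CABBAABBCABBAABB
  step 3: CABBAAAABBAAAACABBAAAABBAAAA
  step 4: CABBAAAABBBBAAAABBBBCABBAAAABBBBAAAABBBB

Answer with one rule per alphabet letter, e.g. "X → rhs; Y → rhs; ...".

  step 3 ⇒ step 4: CABBAAAABBAAAACABBAAAABBAAAA ⇒ CAB·B·AA·AA·B·B·B·B·AA·AA·B·B·B·B·CAB·B·AA·AA·B·B·B·B·AA·AA·B·B·B·B
    A ↦ B
    B ↦ AA
    C ↦ CAB

A->B, B->AA, C->CAB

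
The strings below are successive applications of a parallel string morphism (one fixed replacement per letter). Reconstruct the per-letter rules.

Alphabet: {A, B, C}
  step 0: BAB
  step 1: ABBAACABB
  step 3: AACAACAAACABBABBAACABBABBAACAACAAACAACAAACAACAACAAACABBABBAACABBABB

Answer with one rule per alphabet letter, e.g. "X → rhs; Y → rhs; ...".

A->AAC, B->ABB, C->A

  step 0 ⇒ step 1: BAB ⇒ ABB·AAC·ABB
    A ↦ AAC
    B ↦ ABB
    C ↦ A  (constrained at step 1)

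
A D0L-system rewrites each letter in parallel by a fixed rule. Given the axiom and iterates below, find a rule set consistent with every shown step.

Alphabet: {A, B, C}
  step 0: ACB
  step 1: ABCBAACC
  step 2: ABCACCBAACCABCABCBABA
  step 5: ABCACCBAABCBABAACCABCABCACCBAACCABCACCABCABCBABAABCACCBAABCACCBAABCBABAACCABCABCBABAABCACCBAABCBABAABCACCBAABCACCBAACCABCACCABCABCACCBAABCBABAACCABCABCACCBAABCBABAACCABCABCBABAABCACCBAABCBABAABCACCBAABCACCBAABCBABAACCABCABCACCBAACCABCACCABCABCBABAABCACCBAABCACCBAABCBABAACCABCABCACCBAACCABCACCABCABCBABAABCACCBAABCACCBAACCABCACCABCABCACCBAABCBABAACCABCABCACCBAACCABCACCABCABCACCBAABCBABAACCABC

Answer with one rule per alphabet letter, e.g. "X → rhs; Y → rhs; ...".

  step 1 ⇒ step 2: ABCBAACC ⇒ ABC·ACC·BA·ACC·ABC·ABC·BA·BA
    A ↦ ABC
    B ↦ ACC
    C ↦ BA

A->ABC, B->ACC, C->BA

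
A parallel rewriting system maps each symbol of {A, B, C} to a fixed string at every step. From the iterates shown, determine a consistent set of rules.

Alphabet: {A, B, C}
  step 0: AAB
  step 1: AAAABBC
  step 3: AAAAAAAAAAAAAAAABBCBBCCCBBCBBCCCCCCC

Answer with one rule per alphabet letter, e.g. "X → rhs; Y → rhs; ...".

  step 0 ⇒ step 1: AAB ⇒ AA·AA·BBC
    A ↦ AA
    B ↦ BBC
    C ↦ CC  (constrained at step 1)

A->AA, B->BBC, C->CC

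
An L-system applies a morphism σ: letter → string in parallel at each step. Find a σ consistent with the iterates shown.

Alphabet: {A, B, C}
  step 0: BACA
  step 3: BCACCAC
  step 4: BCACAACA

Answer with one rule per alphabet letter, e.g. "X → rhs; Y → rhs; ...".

A->C, B->BC, C->A

  step 3 ⇒ step 4: BCACCAC ⇒ BC·A·C·A·A·C·A
    A ↦ C
    B ↦ BC
    C ↦ A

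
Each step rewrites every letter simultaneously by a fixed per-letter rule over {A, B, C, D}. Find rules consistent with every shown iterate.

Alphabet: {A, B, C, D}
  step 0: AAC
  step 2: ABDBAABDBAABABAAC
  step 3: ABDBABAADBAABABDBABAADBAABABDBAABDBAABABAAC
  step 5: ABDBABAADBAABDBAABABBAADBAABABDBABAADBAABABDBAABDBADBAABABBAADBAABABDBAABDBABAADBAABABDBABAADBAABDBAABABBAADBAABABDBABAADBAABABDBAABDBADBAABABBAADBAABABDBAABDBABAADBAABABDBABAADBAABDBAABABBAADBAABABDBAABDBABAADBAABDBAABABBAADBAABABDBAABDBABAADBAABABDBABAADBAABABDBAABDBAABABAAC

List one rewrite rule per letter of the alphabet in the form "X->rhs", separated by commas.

A->AB, B->DBA, C->AAC, D->BAA

  step 2 ⇒ step 3: ABDBAABDBAABABAAC ⇒ AB·DBA·BAA·DBA·AB·AB·DBA·BAA·DBA·AB·AB·DBA·AB·DBA·AB·AB·AAC
    A ↦ AB
    B ↦ DBA
    C ↦ AAC
    D ↦ BAA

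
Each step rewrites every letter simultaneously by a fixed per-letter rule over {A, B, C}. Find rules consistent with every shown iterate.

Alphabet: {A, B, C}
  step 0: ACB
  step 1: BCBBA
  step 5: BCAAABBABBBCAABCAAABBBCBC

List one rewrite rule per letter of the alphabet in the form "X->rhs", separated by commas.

  step 0 ⇒ step 1: ACB ⇒ BC·BB·A
    A ↦ BC
    B ↦ A
    C ↦ BB

A->BC, B->A, C->BB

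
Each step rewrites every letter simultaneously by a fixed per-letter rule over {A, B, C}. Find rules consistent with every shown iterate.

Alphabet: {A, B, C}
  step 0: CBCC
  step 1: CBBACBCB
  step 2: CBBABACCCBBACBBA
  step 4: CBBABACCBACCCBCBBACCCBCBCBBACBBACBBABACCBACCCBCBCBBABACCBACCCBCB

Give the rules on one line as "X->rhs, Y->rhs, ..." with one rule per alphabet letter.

A->CC, B->BA, C->CB

  step 1 ⇒ step 2: CBBACBCB ⇒ CB·BA·BA·CC·CB·BA·CB·BA
    A ↦ CC
    B ↦ BA
    C ↦ CB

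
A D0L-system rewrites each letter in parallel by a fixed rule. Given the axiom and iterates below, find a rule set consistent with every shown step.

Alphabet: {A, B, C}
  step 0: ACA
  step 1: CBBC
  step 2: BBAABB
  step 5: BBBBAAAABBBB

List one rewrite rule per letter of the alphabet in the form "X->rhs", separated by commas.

A->C, B->A, C->BB

  step 1 ⇒ step 2: CBBC ⇒ BB·A·A·BB
    B ↦ A
    C ↦ BB
  step 0 ⇒ step 1: ACA ⇒ C·BB·C
    A ↦ C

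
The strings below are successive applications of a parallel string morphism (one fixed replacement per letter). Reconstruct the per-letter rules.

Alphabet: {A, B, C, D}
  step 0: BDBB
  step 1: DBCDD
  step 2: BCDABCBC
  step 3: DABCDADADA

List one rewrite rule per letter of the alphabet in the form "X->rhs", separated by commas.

A->DA, B->D, C->A, D->BC

  step 2 ⇒ step 3: BCDABCBC ⇒ D·A·BC·DA·D·A·D·A
    A ↦ DA
    B ↦ D
    C ↦ A
    D ↦ BC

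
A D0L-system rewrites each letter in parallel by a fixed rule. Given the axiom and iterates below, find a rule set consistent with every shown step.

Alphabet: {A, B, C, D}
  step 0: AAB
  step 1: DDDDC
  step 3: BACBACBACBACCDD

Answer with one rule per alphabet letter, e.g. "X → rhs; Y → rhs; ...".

A->DD, B->C, C->BA, D->CB

  step 0 ⇒ step 1: AAB ⇒ DD·DD·C
    A ↦ DD
    B ↦ C
    C ↦ BA  (constrained at step 1)
    D ↦ CB  (constrained at step 1)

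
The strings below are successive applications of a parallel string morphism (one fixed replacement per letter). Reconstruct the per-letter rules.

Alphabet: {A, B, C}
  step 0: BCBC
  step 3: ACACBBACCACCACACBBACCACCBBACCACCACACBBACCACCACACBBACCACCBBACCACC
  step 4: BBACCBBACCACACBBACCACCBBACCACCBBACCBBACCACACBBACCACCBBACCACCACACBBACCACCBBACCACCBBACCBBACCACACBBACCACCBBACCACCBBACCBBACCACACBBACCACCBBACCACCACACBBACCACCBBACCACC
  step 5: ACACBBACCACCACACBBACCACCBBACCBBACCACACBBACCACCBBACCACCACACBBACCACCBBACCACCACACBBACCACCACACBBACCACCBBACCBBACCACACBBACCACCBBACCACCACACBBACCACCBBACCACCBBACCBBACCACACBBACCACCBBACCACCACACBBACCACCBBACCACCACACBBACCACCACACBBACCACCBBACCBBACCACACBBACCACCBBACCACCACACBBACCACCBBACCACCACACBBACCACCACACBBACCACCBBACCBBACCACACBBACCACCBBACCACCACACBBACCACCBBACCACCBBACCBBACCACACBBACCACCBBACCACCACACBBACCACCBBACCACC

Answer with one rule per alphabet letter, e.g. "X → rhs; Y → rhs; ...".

A->BB, B->AC, C->ACC

  step 4 ⇒ step 5: BBACCBBACCACACBBACCACCBBACCACCBBACCBBACCACACBBACCACCBBACCACCACACBBACCACCBBACCACCBBACCBBACCACACBBACCACCBBACCACCBBACCBBACCACACBBACCACCBBACCACCACACBBACCACCBBACCACC ⇒ AC·AC·BB·ACC·ACC·AC·AC·BB·ACC·ACC·BB·ACC·BB·ACC·AC·AC·BB·ACC·ACC·BB·ACC·ACC·AC·AC·BB·ACC·ACC·BB·ACC·ACC·AC·AC·BB·ACC·ACC·AC·AC·BB·ACC·ACC·BB·ACC·BB·ACC·AC·AC·BB·ACC·ACC·BB·ACC·ACC·AC·AC·BB·ACC·ACC·BB·ACC·ACC·BB·ACC·BB·ACC·AC·AC·BB·ACC·ACC·BB·ACC·ACC·AC·AC·BB·ACC·ACC·BB·ACC·ACC·AC·AC·BB·ACC·ACC·AC·AC·BB·ACC·ACC·BB·ACC·BB·ACC·AC·AC·BB·ACC·ACC·BB·ACC·ACC·AC·AC·BB·ACC·ACC·BB·ACC·ACC·AC·AC·BB·ACC·ACC·AC·AC·BB·ACC·ACC·BB·ACC·BB·ACC·AC·AC·BB·ACC·ACC·BB·ACC·ACC·AC·AC·BB·ACC·ACC·BB·ACC·ACC·BB·ACC·BB·ACC·AC·AC·BB·ACC·ACC·BB·ACC·ACC·AC·AC·BB·ACC·ACC·BB·ACC·ACC
    A ↦ BB
    B ↦ AC
    C ↦ ACC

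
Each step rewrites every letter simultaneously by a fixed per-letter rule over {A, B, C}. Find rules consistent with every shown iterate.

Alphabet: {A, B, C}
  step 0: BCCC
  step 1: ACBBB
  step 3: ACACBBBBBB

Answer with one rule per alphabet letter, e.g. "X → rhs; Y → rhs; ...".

A->B, B->AC, C->B

  step 0 ⇒ step 1: BCCC ⇒ AC·B·B·B
    B ↦ AC
    C ↦ B
    A ↦ B  (constrained at step 1)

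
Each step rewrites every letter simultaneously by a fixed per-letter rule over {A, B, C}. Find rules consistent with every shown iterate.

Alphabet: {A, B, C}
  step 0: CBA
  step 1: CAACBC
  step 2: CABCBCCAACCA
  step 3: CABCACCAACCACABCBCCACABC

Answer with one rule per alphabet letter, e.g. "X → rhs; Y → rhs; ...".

A->BC, B->AC, C->CA

  step 2 ⇒ step 3: CABCBCCAACCA ⇒ CA·BC·AC·CA·AC·CA·CA·BC·BC·CA·CA·BC
    A ↦ BC
    B ↦ AC
    C ↦ CA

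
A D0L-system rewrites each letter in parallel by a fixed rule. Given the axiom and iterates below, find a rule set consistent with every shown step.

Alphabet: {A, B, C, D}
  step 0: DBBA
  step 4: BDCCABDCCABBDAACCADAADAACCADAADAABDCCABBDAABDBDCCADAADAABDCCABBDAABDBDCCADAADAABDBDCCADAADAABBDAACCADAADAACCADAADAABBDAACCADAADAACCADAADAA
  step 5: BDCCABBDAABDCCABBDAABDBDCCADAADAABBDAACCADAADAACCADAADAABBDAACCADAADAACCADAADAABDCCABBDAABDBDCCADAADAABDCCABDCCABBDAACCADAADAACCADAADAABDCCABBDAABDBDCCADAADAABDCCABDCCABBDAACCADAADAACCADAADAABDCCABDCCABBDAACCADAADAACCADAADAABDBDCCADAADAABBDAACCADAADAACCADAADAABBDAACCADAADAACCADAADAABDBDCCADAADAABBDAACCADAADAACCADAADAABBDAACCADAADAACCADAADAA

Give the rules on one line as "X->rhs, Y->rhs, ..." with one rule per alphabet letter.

A->DAA, B->BD, C->B, D->CCA

  step 4 ⇒ step 5: BDCCABDCCABBDAACCADAADAACCADAADAABDCCABBDAABDBDCCADAADAABDCCABBDAABDBDCCADAADAABDBDCCADAADAABBDAACCADAADAACCADAADAABBDAACCADAADAACCADAADAA ⇒ BD·CCA·B·B·DAA·BD·CCA·B·B·DAA·BD·BD·CCA·DAA·DAA·B·B·DAA·CCA·DAA·DAA·CCA·DAA·DAA·B·B·DAA·CCA·DAA·DAA·CCA·DAA·DAA·BD·CCA·B·B·DAA·BD·BD·CCA·DAA·DAA·BD·CCA·BD·CCA·B·B·DAA·CCA·DAA·DAA·CCA·DAA·DAA·BD·CCA·B·B·DAA·BD·BD·CCA·DAA·DAA·BD·CCA·BD·CCA·B·B·DAA·CCA·DAA·DAA·CCA·DAA·DAA·BD·CCA·BD·CCA·B·B·DAA·CCA·DAA·DAA·CCA·DAA·DAA·BD·BD·CCA·DAA·DAA·B·B·DAA·CCA·DAA·DAA·CCA·DAA·DAA·B·B·DAA·CCA·DAA·DAA·CCA·DAA·DAA·BD·BD·CCA·DAA·DAA·B·B·DAA·CCA·DAA·DAA·CCA·DAA·DAA·B·B·DAA·CCA·DAA·DAA·CCA·DAA·DAA
    A ↦ DAA
    B ↦ BD
    C ↦ B
    D ↦ CCA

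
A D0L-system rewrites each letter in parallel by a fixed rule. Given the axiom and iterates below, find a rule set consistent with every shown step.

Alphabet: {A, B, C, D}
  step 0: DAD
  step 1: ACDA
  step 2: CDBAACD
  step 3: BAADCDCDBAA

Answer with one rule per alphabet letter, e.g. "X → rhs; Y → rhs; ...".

  step 2 ⇒ step 3: CDBAACD ⇒ BA·A·D·CD·CD·BA·A
    A ↦ CD
    B ↦ D
    C ↦ BA
    D ↦ A

A->CD, B->D, C->BA, D->A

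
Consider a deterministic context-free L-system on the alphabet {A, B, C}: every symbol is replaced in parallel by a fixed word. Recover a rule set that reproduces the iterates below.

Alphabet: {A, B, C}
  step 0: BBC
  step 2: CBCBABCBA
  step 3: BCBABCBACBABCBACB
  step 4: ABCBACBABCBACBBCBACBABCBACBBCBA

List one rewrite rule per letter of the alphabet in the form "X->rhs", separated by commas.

  step 3 ⇒ step 4: BCBABCBACBABCBACB ⇒ A·BCB·A·CB·A·BCB·A·CB·BCB·A·CB·A·BCB·A·CB·BCB·A
    A ↦ CB
    B ↦ A
    C ↦ BCB

A->CB, B->A, C->BCB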